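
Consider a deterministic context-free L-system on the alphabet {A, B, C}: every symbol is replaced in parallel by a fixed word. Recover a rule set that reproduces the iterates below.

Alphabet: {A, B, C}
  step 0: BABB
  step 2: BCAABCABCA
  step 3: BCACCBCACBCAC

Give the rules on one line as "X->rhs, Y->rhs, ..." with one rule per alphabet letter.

A->C, B->BC, C->A

  step 2 ⇒ step 3: BCAABCABCA ⇒ BC·A·C·C·BC·A·C·BC·A·C
    A ↦ C
    B ↦ BC
    C ↦ A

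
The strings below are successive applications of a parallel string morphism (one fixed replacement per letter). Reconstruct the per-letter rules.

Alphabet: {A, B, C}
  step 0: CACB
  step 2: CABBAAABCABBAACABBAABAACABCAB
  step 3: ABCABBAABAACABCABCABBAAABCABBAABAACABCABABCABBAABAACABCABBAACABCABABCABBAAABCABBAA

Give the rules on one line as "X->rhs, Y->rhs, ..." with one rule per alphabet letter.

A->CAB, B->BAA, C->AB

  step 2 ⇒ step 3: CABBAAABCABBAACABBAABAACABCAB ⇒ AB·CAB·BAA·BAA·CAB·CAB·CAB·BAA·AB·CAB·BAA·BAA·CAB·CAB·AB·CAB·BAA·BAA·CAB·CAB·BAA·CAB·CAB·AB·CAB·BAA·AB·CAB·BAA
    A ↦ CAB
    B ↦ BAA
    C ↦ AB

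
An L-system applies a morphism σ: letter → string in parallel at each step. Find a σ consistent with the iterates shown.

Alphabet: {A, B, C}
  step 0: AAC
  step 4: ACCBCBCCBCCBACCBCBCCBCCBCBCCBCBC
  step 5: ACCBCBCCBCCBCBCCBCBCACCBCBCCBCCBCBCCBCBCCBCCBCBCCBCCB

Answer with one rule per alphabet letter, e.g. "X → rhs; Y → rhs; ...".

A->AC, B->C, C->CB

  step 4 ⇒ step 5: ACCBCBCCBCCBACCBCBCCBCCBCBCCBCBC ⇒ AC·CB·CB·C·CB·C·CB·CB·C·CB·CB·C·AC·CB·CB·C·CB·C·CB·CB·C·CB·CB·C·CB·C·CB·CB·C·CB·C·CB
    A ↦ AC
    B ↦ C
    C ↦ CB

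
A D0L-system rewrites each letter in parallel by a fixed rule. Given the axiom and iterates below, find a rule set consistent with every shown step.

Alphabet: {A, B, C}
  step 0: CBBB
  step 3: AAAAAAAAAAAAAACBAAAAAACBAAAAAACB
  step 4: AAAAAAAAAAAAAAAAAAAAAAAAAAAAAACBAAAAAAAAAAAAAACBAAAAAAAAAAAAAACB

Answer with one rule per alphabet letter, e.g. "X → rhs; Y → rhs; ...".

  step 3 ⇒ step 4: AAAAAAAAAAAAAACBAAAAAACBAAAAAACB ⇒ AA·AA·AA·AA·AA·AA·AA·AA·AA·AA·AA·AA·AA·AA·AA·CB·AA·AA·AA·AA·AA·AA·AA·CB·AA·AA·AA·AA·AA·AA·AA·CB
    A ↦ AA
    B ↦ CB
    C ↦ AA

A->AA, B->CB, C->AA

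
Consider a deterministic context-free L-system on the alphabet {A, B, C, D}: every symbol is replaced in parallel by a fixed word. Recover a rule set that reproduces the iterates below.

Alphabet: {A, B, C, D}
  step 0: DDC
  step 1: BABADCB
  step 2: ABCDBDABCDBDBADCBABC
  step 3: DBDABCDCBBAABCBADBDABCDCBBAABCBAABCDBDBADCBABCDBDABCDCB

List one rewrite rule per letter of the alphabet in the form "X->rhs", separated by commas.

  step 2 ⇒ step 3: ABCDBDABCDBDBADCBABC ⇒ DBD·ABC·DCB·BA·ABC·BA·DBD·ABC·DCB·BA·ABC·BA·ABC·DBD·BA·DCB·ABC·DBD·ABC·DCB
    A ↦ DBD
    B ↦ ABC
    C ↦ DCB
    D ↦ BA

A->DBD, B->ABC, C->DCB, D->BA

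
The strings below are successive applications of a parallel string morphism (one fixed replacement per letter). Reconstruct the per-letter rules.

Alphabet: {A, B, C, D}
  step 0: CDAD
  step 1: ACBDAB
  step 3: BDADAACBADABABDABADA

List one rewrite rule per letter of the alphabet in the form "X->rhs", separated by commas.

  step 0 ⇒ step 1: CDAD ⇒ AC·B·DA·B
    A ↦ DA
    C ↦ AC
    D ↦ B
    B ↦ BA  (constrained at step 1)

A->DA, B->BA, C->AC, D->B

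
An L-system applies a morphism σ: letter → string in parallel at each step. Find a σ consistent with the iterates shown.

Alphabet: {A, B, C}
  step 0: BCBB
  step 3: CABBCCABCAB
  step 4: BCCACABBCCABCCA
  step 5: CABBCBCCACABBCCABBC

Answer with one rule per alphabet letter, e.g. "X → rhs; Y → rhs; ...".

A->C, B->CA, C->B

  step 4 ⇒ step 5: BCCACABBCCABCCA ⇒ CA·B·B·C·B·C·CA·CA·B·B·C·CA·B·B·C
    A ↦ C
    B ↦ CA
    C ↦ B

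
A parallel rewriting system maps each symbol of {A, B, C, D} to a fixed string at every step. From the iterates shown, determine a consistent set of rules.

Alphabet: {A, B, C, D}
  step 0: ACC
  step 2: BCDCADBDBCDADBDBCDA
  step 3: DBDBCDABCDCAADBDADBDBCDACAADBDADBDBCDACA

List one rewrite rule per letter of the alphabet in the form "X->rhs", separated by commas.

  step 2 ⇒ step 3: BCDCADBDBCDADBDBCDA ⇒ DBD·BCD·A·BCD·CA·A·DBD·A·DBD·BCD·A·CA·A·DBD·A·DBD·BCD·A·CA
    A ↦ CA
    B ↦ DBD
    C ↦ BCD
    D ↦ A

A->CA, B->DBD, C->BCD, D->A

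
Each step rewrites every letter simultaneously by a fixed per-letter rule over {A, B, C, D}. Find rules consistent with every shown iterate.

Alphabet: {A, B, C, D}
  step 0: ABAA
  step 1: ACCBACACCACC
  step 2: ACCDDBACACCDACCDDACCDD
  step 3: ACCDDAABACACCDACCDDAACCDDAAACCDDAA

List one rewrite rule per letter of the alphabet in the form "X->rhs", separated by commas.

A->ACC, B->BAC, C->D, D->A

  step 2 ⇒ step 3: ACCDDBACACCDACCDDACCDD ⇒ ACC·D·D·A·A·BAC·ACC·D·ACC·D·D·A·ACC·D·D·A·A·ACC·D·D·A·A
    A ↦ ACC
    B ↦ BAC
    C ↦ D
    D ↦ A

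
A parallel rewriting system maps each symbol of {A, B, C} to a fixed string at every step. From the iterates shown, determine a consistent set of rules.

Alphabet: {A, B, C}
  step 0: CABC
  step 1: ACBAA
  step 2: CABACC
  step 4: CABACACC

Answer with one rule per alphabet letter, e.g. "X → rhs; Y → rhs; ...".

A->C, B->BA, C->A

  step 1 ⇒ step 2: ACBAA ⇒ C·A·BA·C·C
    A ↦ C
    B ↦ BA
    C ↦ A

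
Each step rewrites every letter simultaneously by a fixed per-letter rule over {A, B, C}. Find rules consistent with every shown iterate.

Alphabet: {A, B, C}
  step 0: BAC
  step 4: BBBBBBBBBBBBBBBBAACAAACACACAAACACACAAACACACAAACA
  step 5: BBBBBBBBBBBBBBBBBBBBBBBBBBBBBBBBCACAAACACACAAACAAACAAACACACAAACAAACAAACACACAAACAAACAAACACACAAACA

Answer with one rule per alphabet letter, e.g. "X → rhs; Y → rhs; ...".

  step 4 ⇒ step 5: BBBBBBBBBBBBBBBBAACAAACACACAAACACACAAACACACAAACA ⇒ BB·BB·BB·BB·BB·BB·BB·BB·BB·BB·BB·BB·BB·BB·BB·BB·CA·CA·AA·CA·CA·CA·AA·CA·AA·CA·AA·CA·CA·CA·AA·CA·AA·CA·AA·CA·CA·CA·AA·CA·AA·CA·AA·CA·CA·CA·AA·CA
    A ↦ CA
    B ↦ BB
    C ↦ AA

A->CA, B->BB, C->AA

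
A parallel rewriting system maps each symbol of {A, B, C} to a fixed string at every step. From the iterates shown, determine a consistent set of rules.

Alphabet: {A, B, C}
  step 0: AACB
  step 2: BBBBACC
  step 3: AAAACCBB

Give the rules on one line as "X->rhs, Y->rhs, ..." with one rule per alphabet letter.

  step 2 ⇒ step 3: BBBBACC ⇒ A·A·A·A·CC·B·B
    A ↦ CC
    B ↦ A
    C ↦ B

A->CC, B->A, C->B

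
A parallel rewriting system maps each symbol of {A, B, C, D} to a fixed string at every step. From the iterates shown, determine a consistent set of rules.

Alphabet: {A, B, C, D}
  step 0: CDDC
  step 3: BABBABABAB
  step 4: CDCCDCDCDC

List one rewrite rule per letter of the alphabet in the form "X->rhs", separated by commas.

A->D, B->C, C->BA, D->B

  step 3 ⇒ step 4: BABBABABAB ⇒ C·D·C·C·D·C·D·C·D·C
    A ↦ D
    B ↦ C
    C ↦ BA  (constrained at step 0)
    D ↦ B  (constrained at step 0)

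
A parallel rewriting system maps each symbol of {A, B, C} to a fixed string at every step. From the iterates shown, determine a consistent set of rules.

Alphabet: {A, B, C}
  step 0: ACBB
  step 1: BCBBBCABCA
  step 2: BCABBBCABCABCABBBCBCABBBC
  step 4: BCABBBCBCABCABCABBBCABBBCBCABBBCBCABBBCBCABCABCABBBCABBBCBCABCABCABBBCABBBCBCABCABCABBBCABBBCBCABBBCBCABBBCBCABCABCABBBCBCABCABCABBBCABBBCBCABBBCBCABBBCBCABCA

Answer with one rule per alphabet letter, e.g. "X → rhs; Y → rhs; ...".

  step 1 ⇒ step 2: BCBBBCABCA ⇒ BCA·BB·BCA·BCA·BCA·BB·BC·BCA·BB·BC
    A ↦ BC
    B ↦ BCA
    C ↦ BB

A->BC, B->BCA, C->BB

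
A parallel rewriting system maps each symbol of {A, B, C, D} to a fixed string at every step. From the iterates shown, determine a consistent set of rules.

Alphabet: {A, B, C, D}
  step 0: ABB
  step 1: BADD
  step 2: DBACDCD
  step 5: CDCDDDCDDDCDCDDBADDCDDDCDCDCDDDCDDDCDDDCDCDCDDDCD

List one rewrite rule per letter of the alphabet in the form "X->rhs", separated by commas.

A->BA, B->D, C->DD, D->CD

  step 1 ⇒ step 2: BADD ⇒ D·BA·CD·CD
    A ↦ BA
    B ↦ D
    D ↦ CD
    C ↦ DD  (constrained at step 2)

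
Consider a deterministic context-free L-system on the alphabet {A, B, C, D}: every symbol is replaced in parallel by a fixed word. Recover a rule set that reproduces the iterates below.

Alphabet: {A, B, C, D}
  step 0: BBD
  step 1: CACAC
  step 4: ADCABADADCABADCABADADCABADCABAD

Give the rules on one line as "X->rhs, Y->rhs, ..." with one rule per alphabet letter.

A->AD, B->CA, C->AB, D->C

  step 0 ⇒ step 1: BBD ⇒ CA·CA·C
    B ↦ CA
    D ↦ C
    A ↦ AD  (constrained at step 1)
    C ↦ AB  (constrained at step 1)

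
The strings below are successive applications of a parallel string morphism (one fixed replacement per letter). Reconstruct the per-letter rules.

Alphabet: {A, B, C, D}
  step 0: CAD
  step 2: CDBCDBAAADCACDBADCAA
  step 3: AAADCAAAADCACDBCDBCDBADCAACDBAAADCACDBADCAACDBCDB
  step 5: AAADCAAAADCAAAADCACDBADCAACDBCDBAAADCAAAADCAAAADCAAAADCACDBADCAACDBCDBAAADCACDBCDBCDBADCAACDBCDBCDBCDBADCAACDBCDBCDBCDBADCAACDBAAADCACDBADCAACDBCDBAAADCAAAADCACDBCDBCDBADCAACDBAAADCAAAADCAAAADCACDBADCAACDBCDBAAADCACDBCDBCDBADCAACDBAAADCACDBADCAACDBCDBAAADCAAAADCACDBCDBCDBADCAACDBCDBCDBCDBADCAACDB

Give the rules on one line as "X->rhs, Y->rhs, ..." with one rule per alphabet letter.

  step 2 ⇒ step 3: CDBCDBAAADCACDBADCAA ⇒ AA·ADC·A·AA·ADC·A·CDB·CDB·CDB·ADC·AA·CDB·AA·ADC·A·CDB·ADC·AA·CDB·CDB
    A ↦ CDB
    B ↦ A
    C ↦ AA
    D ↦ ADC

A->CDB, B->A, C->AA, D->ADC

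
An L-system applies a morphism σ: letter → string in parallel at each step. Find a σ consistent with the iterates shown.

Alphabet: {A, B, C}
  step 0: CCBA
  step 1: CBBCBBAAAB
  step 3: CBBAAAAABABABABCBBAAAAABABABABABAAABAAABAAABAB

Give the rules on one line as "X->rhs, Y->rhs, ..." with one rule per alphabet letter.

  step 0 ⇒ step 1: CCBA ⇒ CBB·CBB·AA·AB
    A ↦ AB
    B ↦ AA
    C ↦ CBB

A->AB, B->AA, C->CBB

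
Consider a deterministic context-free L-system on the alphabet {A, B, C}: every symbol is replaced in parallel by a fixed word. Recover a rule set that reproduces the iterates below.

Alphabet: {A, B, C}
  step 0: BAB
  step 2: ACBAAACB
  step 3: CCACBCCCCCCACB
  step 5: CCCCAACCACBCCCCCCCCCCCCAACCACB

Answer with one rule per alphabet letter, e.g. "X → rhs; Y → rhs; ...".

A->CC, B->CB, C->A

  step 2 ⇒ step 3: ACBAAACB ⇒ CC·A·CB·CC·CC·CC·A·CB
    A ↦ CC
    B ↦ CB
    C ↦ A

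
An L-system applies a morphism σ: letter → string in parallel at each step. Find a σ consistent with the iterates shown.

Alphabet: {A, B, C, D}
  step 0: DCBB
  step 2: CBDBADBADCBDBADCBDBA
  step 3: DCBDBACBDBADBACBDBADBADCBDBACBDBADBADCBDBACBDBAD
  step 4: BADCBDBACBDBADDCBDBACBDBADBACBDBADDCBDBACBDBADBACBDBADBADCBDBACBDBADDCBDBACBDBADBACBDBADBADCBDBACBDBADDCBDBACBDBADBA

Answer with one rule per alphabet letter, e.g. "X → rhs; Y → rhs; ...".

  step 3 ⇒ step 4: DCBDBACBDBADBACBDBADBADCBDBACBDBADBADCBDBACBDBAD ⇒ BA·D·CBD·BA·CBD·BAD·D·CBD·BA·CBD·BAD·BA·CBD·BAD·D·CBD·BA·CBD·BAD·BA·CBD·BAD·BA·D·CBD·BA·CBD·BAD·D·CBD·BA·CBD·BAD·BA·CBD·BAD·BA·D·CBD·BA·CBD·BAD·D·CBD·BA·CBD·BAD·BA
    A ↦ BAD
    B ↦ CBD
    C ↦ D
    D ↦ BA

A->BAD, B->CBD, C->D, D->BA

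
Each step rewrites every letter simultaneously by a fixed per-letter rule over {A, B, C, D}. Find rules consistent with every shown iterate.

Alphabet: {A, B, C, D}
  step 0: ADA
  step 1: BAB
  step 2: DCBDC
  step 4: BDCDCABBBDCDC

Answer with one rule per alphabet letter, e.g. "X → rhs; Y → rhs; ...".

A->B, B->DC, C->BB, D->A

  step 1 ⇒ step 2: BAB ⇒ DC·B·DC
    A ↦ B
    B ↦ DC
    C ↦ BB  (constrained at step 2)
  step 0 ⇒ step 1: ADA ⇒ B·A·B
    D ↦ A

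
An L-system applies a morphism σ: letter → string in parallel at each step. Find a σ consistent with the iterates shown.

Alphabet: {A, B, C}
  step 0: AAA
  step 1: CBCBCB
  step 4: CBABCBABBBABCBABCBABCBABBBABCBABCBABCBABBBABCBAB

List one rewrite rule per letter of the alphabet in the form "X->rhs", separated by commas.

  step 0 ⇒ step 1: AAA ⇒ CB·CB·CB
    A ↦ CB
    B ↦ AB  (constrained at step 1)
    C ↦ BB  (constrained at step 1)

A->CB, B->AB, C->BB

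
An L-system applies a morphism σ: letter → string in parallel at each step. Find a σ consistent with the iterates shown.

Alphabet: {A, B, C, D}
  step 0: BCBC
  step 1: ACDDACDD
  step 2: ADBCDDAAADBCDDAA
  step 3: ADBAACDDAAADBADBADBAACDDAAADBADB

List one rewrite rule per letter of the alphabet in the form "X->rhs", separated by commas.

A->ADB, B->A, C->CDD, D->A

  step 2 ⇒ step 3: ADBCDDAAADBCDDAA ⇒ ADB·A·A·CDD·A·A·ADB·ADB·ADB·A·A·CDD·A·A·ADB·ADB
    A ↦ ADB
    B ↦ A
    C ↦ CDD
    D ↦ A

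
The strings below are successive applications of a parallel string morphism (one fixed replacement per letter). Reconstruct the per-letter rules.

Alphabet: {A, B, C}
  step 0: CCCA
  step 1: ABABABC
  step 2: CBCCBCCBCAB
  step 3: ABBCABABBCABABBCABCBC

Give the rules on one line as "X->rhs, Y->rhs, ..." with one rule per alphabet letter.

  step 2 ⇒ step 3: CBCCBCCBCAB ⇒ AB·BC·AB·AB·BC·AB·AB·BC·AB·C·BC
    A ↦ C
    B ↦ BC
    C ↦ AB

A->C, B->BC, C->AB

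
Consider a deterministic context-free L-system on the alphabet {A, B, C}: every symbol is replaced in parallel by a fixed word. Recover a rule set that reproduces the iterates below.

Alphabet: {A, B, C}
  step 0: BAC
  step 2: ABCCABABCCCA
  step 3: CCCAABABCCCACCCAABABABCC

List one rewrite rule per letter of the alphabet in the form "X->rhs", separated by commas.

  step 2 ⇒ step 3: ABCCABABCCCA ⇒ CC·CA·AB·AB·CC·CA·CC·CA·AB·AB·AB·CC
    A ↦ CC
    B ↦ CA
    C ↦ AB

A->CC, B->CA, C->AB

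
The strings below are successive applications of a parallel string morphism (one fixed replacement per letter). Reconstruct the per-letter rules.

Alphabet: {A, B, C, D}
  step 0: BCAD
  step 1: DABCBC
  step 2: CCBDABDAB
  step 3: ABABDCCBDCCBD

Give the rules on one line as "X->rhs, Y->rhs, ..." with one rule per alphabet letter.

  step 2 ⇒ step 3: CCBDABDAB ⇒ AB·AB·D·C·CB·D·C·CB·D
    A ↦ CB
    B ↦ D
    C ↦ AB
    D ↦ C

A->CB, B->D, C->AB, D->C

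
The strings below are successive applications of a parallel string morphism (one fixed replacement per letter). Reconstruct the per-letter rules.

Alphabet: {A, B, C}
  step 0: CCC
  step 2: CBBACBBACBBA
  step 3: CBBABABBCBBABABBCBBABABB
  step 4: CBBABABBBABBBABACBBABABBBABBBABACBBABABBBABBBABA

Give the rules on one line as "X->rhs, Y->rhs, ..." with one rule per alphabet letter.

  step 3 ⇒ step 4: CBBABABBCBBABABBCBBABABB ⇒ CB·BA·BA·BB·BA·BB·BA·BA·CB·BA·BA·BB·BA·BB·BA·BA·CB·BA·BA·BB·BA·BB·BA·BA
    A ↦ BB
    B ↦ BA
    C ↦ CB

A->BB, B->BA, C->CB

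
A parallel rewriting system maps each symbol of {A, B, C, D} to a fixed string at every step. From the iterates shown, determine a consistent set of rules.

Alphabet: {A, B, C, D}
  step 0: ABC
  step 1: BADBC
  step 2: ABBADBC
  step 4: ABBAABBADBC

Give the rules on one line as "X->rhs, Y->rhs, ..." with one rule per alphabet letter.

A->B, B->A, C->DBC, D->B

  step 1 ⇒ step 2: BADBC ⇒ A·B·B·A·DBC
    A ↦ B
    B ↦ A
    C ↦ DBC
    D ↦ B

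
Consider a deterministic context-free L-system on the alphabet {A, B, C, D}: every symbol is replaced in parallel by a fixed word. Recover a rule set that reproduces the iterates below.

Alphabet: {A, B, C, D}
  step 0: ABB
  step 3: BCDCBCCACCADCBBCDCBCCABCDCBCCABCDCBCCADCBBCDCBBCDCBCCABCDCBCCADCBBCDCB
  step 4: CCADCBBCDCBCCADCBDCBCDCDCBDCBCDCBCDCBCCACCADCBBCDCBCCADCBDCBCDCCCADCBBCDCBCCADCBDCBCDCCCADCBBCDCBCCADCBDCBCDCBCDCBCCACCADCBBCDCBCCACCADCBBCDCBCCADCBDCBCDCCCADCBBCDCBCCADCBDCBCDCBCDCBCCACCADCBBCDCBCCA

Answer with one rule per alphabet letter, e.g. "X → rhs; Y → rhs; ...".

  step 3 ⇒ step 4: BCDCBCCACCADCBBCDCBCCABCDCBCCABCDCBCCADCBBCDCBBCDCBCCABCDCBCCADCBBCDCB ⇒ CCA·DCB·BC·DCB·CCA·DCB·DCB·CDC·DCB·DCB·CDC·BC·DCB·CCA·CCA·DCB·BC·DCB·CCA·DCB·DCB·CDC·CCA·DCB·BC·DCB·CCA·DCB·DCB·CDC·CCA·DCB·BC·DCB·CCA·DCB·DCB·CDC·BC·DCB·CCA·CCA·DCB·BC·DCB·CCA·CCA·DCB·BC·DCB·CCA·DCB·DCB·CDC·CCA·DCB·BC·DCB·CCA·DCB·DCB·CDC·BC·DCB·CCA·CCA·DCB·BC·DCB·CCA
    A ↦ CDC
    B ↦ CCA
    C ↦ DCB
    D ↦ BC

A->CDC, B->CCA, C->DCB, D->BC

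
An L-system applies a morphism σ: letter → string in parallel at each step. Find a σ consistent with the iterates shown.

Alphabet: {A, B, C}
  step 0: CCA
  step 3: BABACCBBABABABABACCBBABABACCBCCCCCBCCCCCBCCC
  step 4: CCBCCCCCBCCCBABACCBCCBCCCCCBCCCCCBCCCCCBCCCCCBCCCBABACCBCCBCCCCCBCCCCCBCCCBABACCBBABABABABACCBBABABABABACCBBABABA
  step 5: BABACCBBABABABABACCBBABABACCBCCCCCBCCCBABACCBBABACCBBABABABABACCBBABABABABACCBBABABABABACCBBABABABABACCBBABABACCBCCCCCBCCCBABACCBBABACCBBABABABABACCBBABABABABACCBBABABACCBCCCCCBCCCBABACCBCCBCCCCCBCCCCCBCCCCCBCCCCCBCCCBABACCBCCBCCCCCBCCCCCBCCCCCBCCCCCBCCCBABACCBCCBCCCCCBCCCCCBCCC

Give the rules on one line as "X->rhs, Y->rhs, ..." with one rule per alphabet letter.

  step 4 ⇒ step 5: CCBCCCCCBCCCBABACCBCCBCCCCCBCCCCCBCCCCCBCCCCCBCCCBABACCBCCBCCCCCBCCCCCBCCCBABACCBBABABABABACCBBABABABABACCBBABABA ⇒ BA·BA·CCB·BA·BA·BA·BA·BA·CCB·BA·BA·BA·CCB·CCC·CCB·CCC·BA·BA·CCB·BA·BA·CCB·BA·BA·BA·BA·BA·CCB·BA·BA·BA·BA·BA·CCB·BA·BA·BA·BA·BA·CCB·BA·BA·BA·BA·BA·CCB·BA·BA·BA·CCB·CCC·CCB·CCC·BA·BA·CCB·BA·BA·CCB·BA·BA·BA·BA·BA·CCB·BA·BA·BA·BA·BA·CCB·BA·BA·BA·CCB·CCC·CCB·CCC·BA·BA·CCB·CCB·CCC·CCB·CCC·CCB·CCC·CCB·CCC·CCB·CCC·BA·BA·CCB·CCB·CCC·CCB·CCC·CCB·CCC·CCB·CCC·CCB·CCC·BA·BA·CCB·CCB·CCC·CCB·CCC·CCB·CCC
    A ↦ CCC
    B ↦ CCB
    C ↦ BA

A->CCC, B->CCB, C->BA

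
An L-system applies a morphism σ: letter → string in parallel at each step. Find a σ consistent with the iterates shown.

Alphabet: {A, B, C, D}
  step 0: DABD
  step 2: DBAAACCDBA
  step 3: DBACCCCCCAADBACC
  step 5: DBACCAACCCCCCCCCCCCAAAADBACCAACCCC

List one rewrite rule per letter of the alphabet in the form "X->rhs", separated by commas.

  step 2 ⇒ step 3: DBAAACCDBA ⇒ DB·A·CC·CC·CC·A·A·DB·A·CC
    A ↦ CC
    B ↦ A
    C ↦ A
    D ↦ DB

A->CC, B->A, C->A, D->DB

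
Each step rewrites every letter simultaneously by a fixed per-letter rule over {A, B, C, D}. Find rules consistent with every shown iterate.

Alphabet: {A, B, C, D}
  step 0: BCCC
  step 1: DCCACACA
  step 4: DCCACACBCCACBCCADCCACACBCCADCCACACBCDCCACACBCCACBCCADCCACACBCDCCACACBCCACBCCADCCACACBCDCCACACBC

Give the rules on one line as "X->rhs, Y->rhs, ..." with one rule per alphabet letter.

A->CBC, B->DC, C->CA, D->DC

  step 0 ⇒ step 1: BCCC ⇒ DC·CA·CA·CA
    B ↦ DC
    C ↦ CA
    A ↦ CBC  (constrained at step 1)
    D ↦ DC  (constrained at step 1)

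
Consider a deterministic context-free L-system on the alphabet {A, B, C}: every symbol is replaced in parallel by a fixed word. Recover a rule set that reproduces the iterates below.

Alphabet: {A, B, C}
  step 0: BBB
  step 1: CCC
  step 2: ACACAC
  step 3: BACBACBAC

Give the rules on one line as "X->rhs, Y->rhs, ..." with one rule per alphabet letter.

A->B, B->C, C->AC

  step 2 ⇒ step 3: ACACAC ⇒ B·AC·B·AC·B·AC
    A ↦ B
    C ↦ AC
  step 0 ⇒ step 1: BBB ⇒ C·C·C
    B ↦ C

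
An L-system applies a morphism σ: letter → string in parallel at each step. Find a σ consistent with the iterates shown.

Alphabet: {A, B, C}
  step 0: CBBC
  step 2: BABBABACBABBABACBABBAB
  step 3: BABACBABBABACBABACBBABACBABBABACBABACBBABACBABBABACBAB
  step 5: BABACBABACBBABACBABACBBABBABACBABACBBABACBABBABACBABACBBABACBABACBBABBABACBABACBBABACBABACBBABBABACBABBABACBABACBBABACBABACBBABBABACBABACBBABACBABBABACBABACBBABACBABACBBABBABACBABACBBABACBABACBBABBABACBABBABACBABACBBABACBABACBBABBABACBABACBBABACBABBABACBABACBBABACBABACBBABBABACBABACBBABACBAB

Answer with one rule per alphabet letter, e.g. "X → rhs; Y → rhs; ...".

A->AC, B->BAB, C->B

  step 2 ⇒ step 3: BABBABACBABBABACBABBAB ⇒ BAB·AC·BAB·BAB·AC·BAB·AC·B·BAB·AC·BAB·BAB·AC·BAB·AC·B·BAB·AC·BAB·BAB·AC·BAB
    A ↦ AC
    B ↦ BAB
    C ↦ B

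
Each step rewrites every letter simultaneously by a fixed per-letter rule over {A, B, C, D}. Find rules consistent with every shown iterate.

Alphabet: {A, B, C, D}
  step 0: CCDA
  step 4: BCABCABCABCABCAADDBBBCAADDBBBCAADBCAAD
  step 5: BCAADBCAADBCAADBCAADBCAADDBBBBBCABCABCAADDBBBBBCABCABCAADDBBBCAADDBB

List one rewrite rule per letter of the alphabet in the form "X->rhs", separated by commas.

  step 4 ⇒ step 5: BCABCABCABCABCAADDBBBCAADDBBBCAADBCAAD ⇒ BCA·A·D·BCA·A·D·BCA·A·D·BCA·A·D·BCA·A·D·D·BB·BB·BCA·BCA·BCA·A·D·D·BB·BB·BCA·BCA·BCA·A·D·D·BB·BCA·A·D·D·BB
    A ↦ D
    B ↦ BCA
    C ↦ A
    D ↦ BB

A->D, B->BCA, C->A, D->BB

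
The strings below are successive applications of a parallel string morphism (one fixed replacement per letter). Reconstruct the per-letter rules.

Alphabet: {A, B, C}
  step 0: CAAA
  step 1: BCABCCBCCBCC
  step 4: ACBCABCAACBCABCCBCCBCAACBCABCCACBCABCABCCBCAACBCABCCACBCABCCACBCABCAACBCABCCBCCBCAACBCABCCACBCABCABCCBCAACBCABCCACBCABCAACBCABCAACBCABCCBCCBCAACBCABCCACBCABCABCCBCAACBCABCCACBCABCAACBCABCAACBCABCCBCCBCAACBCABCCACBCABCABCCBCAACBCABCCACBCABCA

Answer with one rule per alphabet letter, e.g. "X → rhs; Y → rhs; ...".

  step 0 ⇒ step 1: CAAA ⇒ BCA·BCC·BCC·BCC
    A ↦ BCC
    C ↦ BCA
    B ↦ AC  (constrained at step 1)

A->BCC, B->AC, C->BCA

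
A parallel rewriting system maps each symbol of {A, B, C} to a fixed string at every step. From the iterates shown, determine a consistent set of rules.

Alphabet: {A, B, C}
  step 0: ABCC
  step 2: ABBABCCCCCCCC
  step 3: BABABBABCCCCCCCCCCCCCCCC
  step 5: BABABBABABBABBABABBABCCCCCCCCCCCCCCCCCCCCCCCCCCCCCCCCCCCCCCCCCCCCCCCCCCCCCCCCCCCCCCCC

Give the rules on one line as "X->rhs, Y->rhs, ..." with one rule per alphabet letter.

A->B, B->AB, C->CC

  step 2 ⇒ step 3: ABBABCCCCCCCC ⇒ B·AB·AB·B·AB·CC·CC·CC·CC·CC·CC·CC·CC
    A ↦ B
    B ↦ AB
    C ↦ CC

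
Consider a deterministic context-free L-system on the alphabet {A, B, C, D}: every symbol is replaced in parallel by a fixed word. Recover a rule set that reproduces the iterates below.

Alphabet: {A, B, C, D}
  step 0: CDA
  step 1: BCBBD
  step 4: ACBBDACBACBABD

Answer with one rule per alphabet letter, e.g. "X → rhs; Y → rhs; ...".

A->BD, B->A, C->B, D->CB

  step 0 ⇒ step 1: CDA ⇒ B·CB·BD
    A ↦ BD
    C ↦ B
    D ↦ CB
    B ↦ A  (constrained at step 1)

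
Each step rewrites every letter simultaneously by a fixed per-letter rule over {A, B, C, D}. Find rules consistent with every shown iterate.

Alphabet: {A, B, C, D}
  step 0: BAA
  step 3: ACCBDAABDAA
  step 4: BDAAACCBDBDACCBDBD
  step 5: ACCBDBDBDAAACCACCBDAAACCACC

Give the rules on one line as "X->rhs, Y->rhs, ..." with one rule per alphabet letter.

  step 4 ⇒ step 5: BDAAACCBDBDACCBDBD ⇒ A·CC·BD·BD·BD·A·A·A·CC·A·CC·BD·A·A·A·CC·A·CC
    A ↦ BD
    B ↦ A
    C ↦ A
    D ↦ CC

A->BD, B->A, C->A, D->CC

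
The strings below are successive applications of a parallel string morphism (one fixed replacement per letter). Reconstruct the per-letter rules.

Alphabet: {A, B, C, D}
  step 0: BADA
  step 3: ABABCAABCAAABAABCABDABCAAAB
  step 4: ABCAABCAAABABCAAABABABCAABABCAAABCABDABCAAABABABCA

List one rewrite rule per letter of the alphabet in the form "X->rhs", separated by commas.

A->AB, B->CA, C->A, D->BD

  step 3 ⇒ step 4: ABABCAABCAAABAABCABDABCAAAB ⇒ AB·CA·AB·CA·A·AB·AB·CA·A·AB·AB·AB·CA·AB·AB·CA·A·AB·CA·BD·AB·CA·A·AB·AB·AB·CA
    A ↦ AB
    B ↦ CA
    C ↦ A
    D ↦ BD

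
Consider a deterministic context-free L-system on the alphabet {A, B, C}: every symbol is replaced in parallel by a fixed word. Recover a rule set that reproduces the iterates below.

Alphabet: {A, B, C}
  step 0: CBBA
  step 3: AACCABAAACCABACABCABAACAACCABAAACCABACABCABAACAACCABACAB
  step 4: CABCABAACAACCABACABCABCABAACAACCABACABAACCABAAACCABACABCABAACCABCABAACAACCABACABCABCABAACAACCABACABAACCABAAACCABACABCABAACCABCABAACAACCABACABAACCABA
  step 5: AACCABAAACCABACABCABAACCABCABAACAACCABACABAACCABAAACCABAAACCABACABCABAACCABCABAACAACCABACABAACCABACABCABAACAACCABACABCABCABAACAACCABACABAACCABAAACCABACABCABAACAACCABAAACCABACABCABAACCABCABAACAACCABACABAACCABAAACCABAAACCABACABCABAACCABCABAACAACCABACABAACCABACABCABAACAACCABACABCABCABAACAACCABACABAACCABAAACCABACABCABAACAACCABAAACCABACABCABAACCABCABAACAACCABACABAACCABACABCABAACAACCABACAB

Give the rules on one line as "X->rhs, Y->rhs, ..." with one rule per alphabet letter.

  step 4 ⇒ step 5: CABCABAACAACCABACABCABCABAACAACCABACABAACCABAAACCABACABCABAACCABCABAACAACCABACABCABCABAACAACCABACABAACCABAAACCABACABCABAACCABCABAACAACCABACABAACCABA ⇒ AAC·CAB·A·AAC·CAB·A·CAB·CAB·AAC·CAB·CAB·AAC·AAC·CAB·A·CAB·AAC·CAB·A·AAC·CAB·A·AAC·CAB·A·CAB·CAB·AAC·CAB·CAB·AAC·AAC·CAB·A·CAB·AAC·CAB·A·CAB·CAB·AAC·AAC·CAB·A·CAB·CAB·CAB·AAC·AAC·CAB·A·CAB·AAC·CAB·A·AAC·CAB·A·CAB·CAB·AAC·AAC·CAB·A·AAC·CAB·A·CAB·CAB·AAC·CAB·CAB·AAC·AAC·CAB·A·CAB·AAC·CAB·A·AAC·CAB·A·AAC·CAB·A·CAB·CAB·AAC·CAB·CAB·AAC·AAC·CAB·A·CAB·AAC·CAB·A·CAB·CAB·AAC·AAC·CAB·A·CAB·CAB·CAB·AAC·AAC·CAB·A·CAB·AAC·CAB·A·AAC·CAB·A·CAB·CAB·AAC·AAC·CAB·A·AAC·CAB·A·CAB·CAB·AAC·CAB·CAB·AAC·AAC·CAB·A·CAB·AAC·CAB·A·CAB·CAB·AAC·AAC·CAB·A·CAB
    A ↦ CAB
    B ↦ A
    C ↦ AAC

A->CAB, B->A, C->AAC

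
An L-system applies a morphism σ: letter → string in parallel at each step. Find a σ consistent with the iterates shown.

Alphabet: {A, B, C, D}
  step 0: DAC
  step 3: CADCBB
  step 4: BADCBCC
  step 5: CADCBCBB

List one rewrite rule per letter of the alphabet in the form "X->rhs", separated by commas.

  step 4 ⇒ step 5: BADCBCC ⇒ C·AD·C·B·C·B·B
    A ↦ AD
    B ↦ C
    C ↦ B
    D ↦ C

A->AD, B->C, C->B, D->C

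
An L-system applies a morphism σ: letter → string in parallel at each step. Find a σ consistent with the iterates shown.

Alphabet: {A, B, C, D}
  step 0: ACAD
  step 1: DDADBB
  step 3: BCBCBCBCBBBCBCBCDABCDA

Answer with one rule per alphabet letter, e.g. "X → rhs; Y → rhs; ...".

A->D, B->BC, C->DA, D->BB

  step 0 ⇒ step 1: ACAD ⇒ D·DA·D·BB
    A ↦ D
    C ↦ DA
    D ↦ BB
    B ↦ BC  (constrained at step 1)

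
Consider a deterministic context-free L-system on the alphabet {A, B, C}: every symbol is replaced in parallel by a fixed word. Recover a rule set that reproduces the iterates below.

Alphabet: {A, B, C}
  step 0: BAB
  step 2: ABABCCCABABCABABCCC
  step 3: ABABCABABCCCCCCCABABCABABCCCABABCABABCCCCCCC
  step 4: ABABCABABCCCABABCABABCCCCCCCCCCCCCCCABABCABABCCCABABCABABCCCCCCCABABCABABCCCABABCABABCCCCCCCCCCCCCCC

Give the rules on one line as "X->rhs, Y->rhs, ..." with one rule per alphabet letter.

  step 3 ⇒ step 4: ABABCABABCCCCCCCABABCABABCCCABABCABABCCCCCCC ⇒ AB·ABC·AB·ABC·CC·AB·ABC·AB·ABC·CC·CC·CC·CC·CC·CC·CC·AB·ABC·AB·ABC·CC·AB·ABC·AB·ABC·CC·CC·CC·AB·ABC·AB·ABC·CC·AB·ABC·AB·ABC·CC·CC·CC·CC·CC·CC·CC
    A ↦ AB
    B ↦ ABC
    C ↦ CC

A->AB, B->ABC, C->CC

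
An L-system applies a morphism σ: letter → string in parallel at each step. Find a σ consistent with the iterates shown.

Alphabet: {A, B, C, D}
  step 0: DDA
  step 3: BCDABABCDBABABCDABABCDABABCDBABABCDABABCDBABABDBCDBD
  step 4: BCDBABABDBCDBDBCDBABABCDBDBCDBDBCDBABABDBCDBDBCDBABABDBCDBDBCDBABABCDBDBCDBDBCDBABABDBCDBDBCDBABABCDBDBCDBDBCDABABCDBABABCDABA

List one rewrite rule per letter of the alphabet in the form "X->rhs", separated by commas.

  step 3 ⇒ step 4: BCDABABCDBABABCDABABCDABABCDBABABCDABABCDBABABDBCDBD ⇒ BCD·B·ABA·BD·BCD·BD·BCD·B·ABA·BCD·BD·BCD·BD·BCD·B·ABA·BD·BCD·BD·BCD·B·ABA·BD·BCD·BD·BCD·B·ABA·BCD·BD·BCD·BD·BCD·B·ABA·BD·BCD·BD·BCD·B·ABA·BCD·BD·BCD·BD·BCD·ABA·BCD·B·ABA·BCD·ABA
    A ↦ BD
    B ↦ BCD
    C ↦ B
    D ↦ ABA

A->BD, B->BCD, C->B, D->ABA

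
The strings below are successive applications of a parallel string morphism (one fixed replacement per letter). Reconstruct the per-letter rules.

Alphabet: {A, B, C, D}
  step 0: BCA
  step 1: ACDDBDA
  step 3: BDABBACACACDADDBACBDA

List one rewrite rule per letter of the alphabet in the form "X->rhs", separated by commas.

  step 0 ⇒ step 1: BCA ⇒ AC·DDB·DA
    A ↦ DA
    B ↦ AC
    C ↦ DDB
    D ↦ B  (constrained at step 1)

A->DA, B->AC, C->DDB, D->B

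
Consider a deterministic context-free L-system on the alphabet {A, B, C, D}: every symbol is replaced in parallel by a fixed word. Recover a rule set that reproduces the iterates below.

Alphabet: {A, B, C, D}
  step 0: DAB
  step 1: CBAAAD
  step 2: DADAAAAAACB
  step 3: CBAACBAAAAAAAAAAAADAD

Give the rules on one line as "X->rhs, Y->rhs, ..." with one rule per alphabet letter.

A->AA, B->AD, C->D, D->CB

  step 2 ⇒ step 3: DADAAAAAACB ⇒ CB·AA·CB·AA·AA·AA·AA·AA·AA·D·AD
    A ↦ AA
    B ↦ AD
    C ↦ D
    D ↦ CB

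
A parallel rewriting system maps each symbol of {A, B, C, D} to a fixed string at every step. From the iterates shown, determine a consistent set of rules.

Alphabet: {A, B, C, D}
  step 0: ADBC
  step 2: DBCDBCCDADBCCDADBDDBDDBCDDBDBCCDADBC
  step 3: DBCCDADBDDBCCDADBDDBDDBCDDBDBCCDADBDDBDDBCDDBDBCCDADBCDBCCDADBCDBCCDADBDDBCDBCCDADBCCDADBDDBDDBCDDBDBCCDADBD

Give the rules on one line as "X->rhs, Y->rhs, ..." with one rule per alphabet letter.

A->DDB, B->CDA, C->DBD, D->DBC

  step 2 ⇒ step 3: DBCDBCCDADBCCDADBDDBDDBCDDBDBCCDADBC ⇒ DBC·CDA·DBD·DBC·CDA·DBD·DBD·DBC·DDB·DBC·CDA·DBD·DBD·DBC·DDB·DBC·CDA·DBC·DBC·CDA·DBC·DBC·CDA·DBD·DBC·DBC·CDA·DBC·CDA·DBD·DBD·DBC·DDB·DBC·CDA·DBD
    A ↦ DDB
    B ↦ CDA
    C ↦ DBD
    D ↦ DBC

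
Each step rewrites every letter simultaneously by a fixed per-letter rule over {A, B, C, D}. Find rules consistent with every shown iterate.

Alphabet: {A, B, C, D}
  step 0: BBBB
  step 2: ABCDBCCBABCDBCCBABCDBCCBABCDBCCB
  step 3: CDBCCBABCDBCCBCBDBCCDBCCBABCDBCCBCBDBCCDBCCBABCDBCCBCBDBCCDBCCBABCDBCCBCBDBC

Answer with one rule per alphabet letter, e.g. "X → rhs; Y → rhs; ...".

  step 2 ⇒ step 3: ABCDBCCBABCDBCCBABCDBCCBABCDBCCB ⇒ C·DBC·CB·ABC·DBC·CB·CB·DBC·C·DBC·CB·ABC·DBC·CB·CB·DBC·C·DBC·CB·ABC·DBC·CB·CB·DBC·C·DBC·CB·ABC·DBC·CB·CB·DBC
    A ↦ C
    B ↦ DBC
    C ↦ CB
    D ↦ ABC

A->C, B->DBC, C->CB, D->ABC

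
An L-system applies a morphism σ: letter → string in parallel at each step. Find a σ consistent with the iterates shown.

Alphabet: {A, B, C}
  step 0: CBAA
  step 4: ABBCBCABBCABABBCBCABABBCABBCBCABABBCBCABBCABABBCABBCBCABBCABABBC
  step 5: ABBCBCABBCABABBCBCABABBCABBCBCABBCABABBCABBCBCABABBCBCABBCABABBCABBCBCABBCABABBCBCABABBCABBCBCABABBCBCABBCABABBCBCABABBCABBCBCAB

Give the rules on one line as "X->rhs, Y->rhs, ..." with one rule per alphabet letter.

  step 4 ⇒ step 5: ABBCBCABBCABABBCBCABABBCABBCBCABABBCBCABBCABABBCABBCBCABBCABABBC ⇒ AB·BC·BC·AB·BC·AB·AB·BC·BC·AB·AB·BC·AB·BC·BC·AB·BC·AB·AB·BC·AB·BC·BC·AB·AB·BC·BC·AB·BC·AB·AB·BC·AB·BC·BC·AB·BC·AB·AB·BC·BC·AB·AB·BC·AB·BC·BC·AB·AB·BC·BC·AB·BC·AB·AB·BC·BC·AB·AB·BC·AB·BC·BC·AB
    A ↦ AB
    B ↦ BC
    C ↦ AB

A->AB, B->BC, C->AB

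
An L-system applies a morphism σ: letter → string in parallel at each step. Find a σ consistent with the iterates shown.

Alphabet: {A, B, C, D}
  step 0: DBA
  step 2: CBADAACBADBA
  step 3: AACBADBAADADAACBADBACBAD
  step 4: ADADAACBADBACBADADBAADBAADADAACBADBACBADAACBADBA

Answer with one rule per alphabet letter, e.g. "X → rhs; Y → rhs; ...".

A->AD, B->CB, C->AA, D->BA

  step 3 ⇒ step 4: AACBADBAADADAACBADBACBAD ⇒ AD·AD·AA·CB·AD·BA·CB·AD·AD·BA·AD·BA·AD·AD·AA·CB·AD·BA·CB·AD·AA·CB·AD·BA
    A ↦ AD
    B ↦ CB
    C ↦ AA
    D ↦ BA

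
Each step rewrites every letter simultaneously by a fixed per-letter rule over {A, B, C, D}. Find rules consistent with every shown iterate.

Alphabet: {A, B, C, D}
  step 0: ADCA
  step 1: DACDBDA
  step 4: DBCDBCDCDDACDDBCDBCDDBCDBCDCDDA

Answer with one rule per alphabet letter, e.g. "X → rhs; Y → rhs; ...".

  step 0 ⇒ step 1: ADCA ⇒ DA·CD·B·DA
    A ↦ DA
    C ↦ B
    D ↦ CD
    B ↦ D  (constrained at step 1)

A->DA, B->D, C->B, D->CD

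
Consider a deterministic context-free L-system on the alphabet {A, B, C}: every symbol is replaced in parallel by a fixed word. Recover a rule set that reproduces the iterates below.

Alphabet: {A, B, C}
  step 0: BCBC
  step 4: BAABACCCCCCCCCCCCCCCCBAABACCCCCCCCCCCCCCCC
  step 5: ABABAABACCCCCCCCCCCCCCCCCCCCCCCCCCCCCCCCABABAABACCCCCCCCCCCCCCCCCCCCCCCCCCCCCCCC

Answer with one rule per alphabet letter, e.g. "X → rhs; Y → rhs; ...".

A->BA, B->A, C->CC

  step 4 ⇒ step 5: BAABACCCCCCCCCCCCCCCCBAABACCCCCCCCCCCCCCCC ⇒ A·BA·BA·A·BA·CC·CC·CC·CC·CC·CC·CC·CC·CC·CC·CC·CC·CC·CC·CC·CC·A·BA·BA·A·BA·CC·CC·CC·CC·CC·CC·CC·CC·CC·CC·CC·CC·CC·CC·CC·CC
    A ↦ BA
    B ↦ A
    C ↦ CC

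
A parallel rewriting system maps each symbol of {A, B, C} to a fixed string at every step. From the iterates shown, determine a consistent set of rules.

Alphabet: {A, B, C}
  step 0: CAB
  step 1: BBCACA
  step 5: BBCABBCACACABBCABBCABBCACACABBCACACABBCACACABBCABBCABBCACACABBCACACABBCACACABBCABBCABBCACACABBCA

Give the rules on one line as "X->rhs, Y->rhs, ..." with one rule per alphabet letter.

A->CA, B->CA, C->BB

  step 0 ⇒ step 1: CAB ⇒ BB·CA·CA
    A ↦ CA
    B ↦ CA
    C ↦ BB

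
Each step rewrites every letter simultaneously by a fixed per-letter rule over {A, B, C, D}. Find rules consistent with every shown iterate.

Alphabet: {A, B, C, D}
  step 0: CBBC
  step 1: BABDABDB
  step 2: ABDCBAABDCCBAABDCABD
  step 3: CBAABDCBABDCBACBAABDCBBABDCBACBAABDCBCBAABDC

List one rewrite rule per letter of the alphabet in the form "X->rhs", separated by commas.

A->CBA, B->ABD, C->B, D->C

  step 2 ⇒ step 3: ABDCBAABDCCBAABDCABD ⇒ CBA·ABD·C·B·ABD·CBA·CBA·ABD·C·B·B·ABD·CBA·CBA·ABD·C·B·CBA·ABD·C
    A ↦ CBA
    B ↦ ABD
    C ↦ B
    D ↦ C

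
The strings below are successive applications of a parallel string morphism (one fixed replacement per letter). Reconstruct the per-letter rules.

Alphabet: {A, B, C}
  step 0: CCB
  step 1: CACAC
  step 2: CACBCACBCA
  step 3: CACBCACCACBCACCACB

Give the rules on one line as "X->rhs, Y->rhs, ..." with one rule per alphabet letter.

  step 2 ⇒ step 3: CACBCACBCA ⇒ CA·CB·CA·C·CA·CB·CA·C·CA·CB
    A ↦ CB
    B ↦ C
    C ↦ CA

A->CB, B->C, C->CA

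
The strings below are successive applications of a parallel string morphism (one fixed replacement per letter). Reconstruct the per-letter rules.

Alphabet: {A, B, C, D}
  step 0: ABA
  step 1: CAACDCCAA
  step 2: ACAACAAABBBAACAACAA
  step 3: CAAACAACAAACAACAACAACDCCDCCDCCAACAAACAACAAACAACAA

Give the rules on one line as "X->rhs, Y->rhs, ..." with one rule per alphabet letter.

A->CAA, B->CDC, C->A, D->BBB

  step 2 ⇒ step 3: ACAACAAABBBAACAACAA ⇒ CAA·A·CAA·CAA·A·CAA·CAA·CAA·CDC·CDC·CDC·CAA·CAA·A·CAA·CAA·A·CAA·CAA
    A ↦ CAA
    B ↦ CDC
    C ↦ A
  step 1 ⇒ step 2: CAACDCCAA ⇒ A·CAA·CAA·A·BBB·A·A·CAA·CAA
    D ↦ BBB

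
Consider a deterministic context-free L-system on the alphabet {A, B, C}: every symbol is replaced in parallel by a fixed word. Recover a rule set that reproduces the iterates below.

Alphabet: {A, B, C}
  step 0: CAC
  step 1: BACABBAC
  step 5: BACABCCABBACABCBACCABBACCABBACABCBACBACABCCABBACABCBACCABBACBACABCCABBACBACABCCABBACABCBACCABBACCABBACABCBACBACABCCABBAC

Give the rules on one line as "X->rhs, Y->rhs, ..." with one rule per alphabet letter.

A->AB, B->C, C->BAC

  step 0 ⇒ step 1: CAC ⇒ BAC·AB·BAC
    A ↦ AB
    C ↦ BAC
    B ↦ C  (constrained at step 1)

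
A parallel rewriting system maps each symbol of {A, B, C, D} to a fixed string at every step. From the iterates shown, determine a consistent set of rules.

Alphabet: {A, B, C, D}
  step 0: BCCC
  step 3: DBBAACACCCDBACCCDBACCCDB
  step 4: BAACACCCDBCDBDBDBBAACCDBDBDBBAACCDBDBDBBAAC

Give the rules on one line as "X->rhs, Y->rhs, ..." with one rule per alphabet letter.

  step 3 ⇒ step 4: DBBAACACCCDBACCCDBACCCDB ⇒ BA·AC·AC·C·C·DB·C·DB·DB·DB·BA·AC·C·DB·DB·DB·BA·AC·C·DB·DB·DB·BA·AC
    A ↦ C
    B ↦ AC
    C ↦ DB
    D ↦ BA

A->C, B->AC, C->DB, D->BA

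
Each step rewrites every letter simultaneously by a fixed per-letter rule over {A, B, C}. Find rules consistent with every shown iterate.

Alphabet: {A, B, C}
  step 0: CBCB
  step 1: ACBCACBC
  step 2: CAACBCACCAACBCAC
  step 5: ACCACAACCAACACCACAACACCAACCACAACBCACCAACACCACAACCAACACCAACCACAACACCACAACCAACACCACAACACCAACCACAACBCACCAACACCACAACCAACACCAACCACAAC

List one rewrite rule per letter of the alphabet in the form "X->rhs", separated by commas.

A->CA, B->BC, C->AC

  step 1 ⇒ step 2: ACBCACBC ⇒ CA·AC·BC·AC·CA·AC·BC·AC
    A ↦ CA
    B ↦ BC
    C ↦ AC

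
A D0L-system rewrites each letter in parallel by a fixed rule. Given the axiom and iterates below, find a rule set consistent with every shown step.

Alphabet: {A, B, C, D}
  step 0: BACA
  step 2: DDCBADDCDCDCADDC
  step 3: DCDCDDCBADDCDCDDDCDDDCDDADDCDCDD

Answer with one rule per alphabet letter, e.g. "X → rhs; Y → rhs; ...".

  step 2 ⇒ step 3: DDCBADDCDCDCADDC ⇒ DC·DC·DD·CB·AD·DC·DC·DD·DC·DD·DC·DD·AD·DC·DC·DD
    A ↦ AD
    B ↦ CB
    C ↦ DD
    D ↦ DC

A->AD, B->CB, C->DD, D->DC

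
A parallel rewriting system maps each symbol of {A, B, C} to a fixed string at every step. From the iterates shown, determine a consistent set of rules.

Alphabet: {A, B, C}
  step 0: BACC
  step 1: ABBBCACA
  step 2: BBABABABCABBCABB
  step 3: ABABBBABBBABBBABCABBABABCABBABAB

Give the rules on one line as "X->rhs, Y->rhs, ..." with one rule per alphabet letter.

  step 2 ⇒ step 3: BBABABABCABBCABB ⇒ AB·AB·BB·AB·BB·AB·BB·AB·CA·BB·AB·AB·CA·BB·AB·AB
    A ↦ BB
    B ↦ AB
    C ↦ CA

A->BB, B->AB, C->CA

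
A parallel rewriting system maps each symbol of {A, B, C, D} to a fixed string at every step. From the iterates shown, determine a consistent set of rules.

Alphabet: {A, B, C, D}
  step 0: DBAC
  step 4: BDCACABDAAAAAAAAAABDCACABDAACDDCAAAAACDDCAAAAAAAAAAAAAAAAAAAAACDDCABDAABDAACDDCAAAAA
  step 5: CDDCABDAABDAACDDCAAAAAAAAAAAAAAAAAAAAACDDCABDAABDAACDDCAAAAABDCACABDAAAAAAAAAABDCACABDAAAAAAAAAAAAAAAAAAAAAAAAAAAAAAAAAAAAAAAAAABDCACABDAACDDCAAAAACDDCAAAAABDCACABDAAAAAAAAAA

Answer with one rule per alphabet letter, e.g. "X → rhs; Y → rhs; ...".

  step 4 ⇒ step 5: BDCACABDAAAAAAAAAABDCACABDAACDDCAAAAACDDCAAAAAAAAAAAAAAAAAAAAACDDCABDAABDAACDDCAAAAA ⇒ CDD·CA·BD·AA·BD·AA·CDD·CA·AA·AA·AA·AA·AA·AA·AA·AA·AA·AA·CDD·CA·BD·AA·BD·AA·CDD·CA·AA·AA·BD·CA·CA·BD·AA·AA·AA·AA·AA·BD·CA·CA·BD·AA·AA·AA·AA·AA·AA·AA·AA·AA·AA·AA·AA·AA·AA·AA·AA·AA·AA·AA·AA·AA·BD·CA·CA·BD·AA·CDD·CA·AA·AA·CDD·CA·AA·AA·BD·CA·CA·BD·AA·AA·AA·AA·AA
    A ↦ AA
    B ↦ CDD
    C ↦ BD
    D ↦ CA

A->AA, B->CDD, C->BD, D->CA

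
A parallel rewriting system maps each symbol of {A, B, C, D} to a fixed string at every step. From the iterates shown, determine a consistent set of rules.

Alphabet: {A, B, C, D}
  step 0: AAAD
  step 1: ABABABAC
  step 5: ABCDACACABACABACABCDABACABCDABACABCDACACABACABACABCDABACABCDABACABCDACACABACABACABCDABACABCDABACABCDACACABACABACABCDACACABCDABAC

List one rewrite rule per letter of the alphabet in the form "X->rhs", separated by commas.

A->AB, B->CD, C->AC, D->AC

  step 0 ⇒ step 1: AAAD ⇒ AB·AB·AB·AC
    A ↦ AB
    D ↦ AC
    B ↦ CD  (constrained at step 1)
    C ↦ AC  (constrained at step 1)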